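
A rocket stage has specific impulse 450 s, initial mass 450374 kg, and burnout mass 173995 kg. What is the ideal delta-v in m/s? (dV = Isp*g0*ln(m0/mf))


Ve = 450 * 9.81 = 4414.5 m/s
dV = 4414.5 * ln(450374/173995) = 4198 m/s

4198 m/s


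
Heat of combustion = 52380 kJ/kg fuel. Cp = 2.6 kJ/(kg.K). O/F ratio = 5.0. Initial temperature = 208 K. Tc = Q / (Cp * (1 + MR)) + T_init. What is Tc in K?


Tc = 52380 / (2.6 * (1 + 5.0)) + 208 = 3566 K

3566 K


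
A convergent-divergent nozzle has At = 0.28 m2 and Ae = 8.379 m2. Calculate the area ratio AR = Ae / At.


AR = 8.379 / 0.28 = 29.9

29.9


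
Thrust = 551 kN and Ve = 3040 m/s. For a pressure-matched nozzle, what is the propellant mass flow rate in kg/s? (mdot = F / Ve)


mdot = F / Ve = 551000 / 3040 = 181.2 kg/s

181.2 kg/s


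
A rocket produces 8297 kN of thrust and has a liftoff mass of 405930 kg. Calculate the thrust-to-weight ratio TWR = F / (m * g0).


TWR = 8297000 / (405930 * 9.81) = 2.08

2.08


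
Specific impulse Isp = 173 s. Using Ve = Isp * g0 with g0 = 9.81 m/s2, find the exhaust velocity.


Ve = Isp * g0 = 173 * 9.81 = 1697.1 m/s

1697.1 m/s


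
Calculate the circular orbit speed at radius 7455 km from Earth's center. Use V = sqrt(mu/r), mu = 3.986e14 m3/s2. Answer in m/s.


V = sqrt(3.986e14 / 7455000) = 7312 m/s

7312 m/s


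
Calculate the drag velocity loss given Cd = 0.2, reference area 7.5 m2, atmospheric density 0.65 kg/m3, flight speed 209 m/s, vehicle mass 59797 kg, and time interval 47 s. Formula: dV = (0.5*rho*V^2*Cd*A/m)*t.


D = 0.5 * 0.65 * 209^2 * 0.2 * 7.5 = 21294.49 N
a = 21294.49 / 59797 = 0.3561 m/s2
dV = 0.3561 * 47 = 16.7 m/s

16.7 m/s


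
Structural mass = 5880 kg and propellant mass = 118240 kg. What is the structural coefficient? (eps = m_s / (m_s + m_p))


eps = 5880 / (5880 + 118240) = 0.0474

0.0474


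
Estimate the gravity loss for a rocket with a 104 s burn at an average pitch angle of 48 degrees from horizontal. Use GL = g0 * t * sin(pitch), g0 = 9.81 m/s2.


GL = 9.81 * 104 * sin(48 deg) = 758 m/s

758 m/s


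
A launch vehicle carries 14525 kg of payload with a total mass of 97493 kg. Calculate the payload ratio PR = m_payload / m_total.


PR = 14525 / 97493 = 0.149

0.149


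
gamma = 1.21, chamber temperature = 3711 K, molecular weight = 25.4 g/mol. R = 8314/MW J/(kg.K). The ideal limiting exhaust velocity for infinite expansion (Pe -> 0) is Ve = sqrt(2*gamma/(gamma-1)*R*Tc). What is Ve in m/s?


R = 8314 / 25.4 = 327.32 J/(kg.K)
Ve = sqrt(2 * 1.21 / (1.21 - 1) * 327.32 * 3711) = 3741 m/s

3741 m/s


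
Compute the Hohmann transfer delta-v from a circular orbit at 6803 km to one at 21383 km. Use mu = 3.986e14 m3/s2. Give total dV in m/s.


V1 = sqrt(mu/r1) = 7654.53 m/s
dV1 = V1*(sqrt(2*r2/(r1+r2)) - 1) = 1774.15 m/s
V2 = sqrt(mu/r2) = 4317.52 m/s
dV2 = V2*(1 - sqrt(2*r1/(r1+r2))) = 1317.79 m/s
Total dV = 3092 m/s

3092 m/s


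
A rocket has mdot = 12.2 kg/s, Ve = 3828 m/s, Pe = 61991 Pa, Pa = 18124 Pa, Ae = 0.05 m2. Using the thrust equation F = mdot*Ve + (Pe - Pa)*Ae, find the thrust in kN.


F = 12.2 * 3828 + (61991 - 18124) * 0.05 = 48895.0 N = 48.9 kN

48.9 kN


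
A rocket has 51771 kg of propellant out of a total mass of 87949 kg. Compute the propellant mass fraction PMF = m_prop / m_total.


PMF = 51771 / 87949 = 0.589

0.589


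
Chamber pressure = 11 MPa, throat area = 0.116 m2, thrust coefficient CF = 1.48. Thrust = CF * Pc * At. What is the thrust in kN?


F = 1.48 * 11e6 * 0.116 = 1.8885e+06 N = 1888.5 kN

1888.5 kN


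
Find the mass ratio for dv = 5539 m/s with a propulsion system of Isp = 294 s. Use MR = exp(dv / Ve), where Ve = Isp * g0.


Ve = 294 * 9.81 = 2884.14 m/s
MR = exp(5539 / 2884.14) = 6.824

6.824


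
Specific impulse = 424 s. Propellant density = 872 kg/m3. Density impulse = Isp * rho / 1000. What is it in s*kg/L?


rho*Isp = 424 * 872 / 1000 = 370 s*kg/L

370 s*kg/L


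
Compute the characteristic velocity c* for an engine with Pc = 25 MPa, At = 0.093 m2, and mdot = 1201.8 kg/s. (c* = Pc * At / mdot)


c* = 25e6 * 0.093 / 1201.8 = 1935 m/s

1935 m/s


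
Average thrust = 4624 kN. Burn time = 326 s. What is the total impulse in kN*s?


It = 4624 * 326 = 1507424 kN*s

1507424 kN*s


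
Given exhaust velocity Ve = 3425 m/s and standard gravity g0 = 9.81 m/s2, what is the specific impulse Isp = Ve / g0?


Isp = Ve / g0 = 3425 / 9.81 = 349.1 s

349.1 s


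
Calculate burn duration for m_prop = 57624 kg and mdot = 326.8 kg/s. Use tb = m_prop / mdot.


tb = 57624 / 326.8 = 176.3 s

176.3 s


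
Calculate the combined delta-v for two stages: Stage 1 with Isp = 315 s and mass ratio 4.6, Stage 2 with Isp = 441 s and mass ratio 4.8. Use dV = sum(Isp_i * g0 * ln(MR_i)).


dV1 = 315 * 9.81 * ln(4.6) = 4715.7 m/s
dV2 = 441 * 9.81 * ln(4.8) = 6786.2 m/s
Total dV = 4715.7 + 6786.2 = 11501.9 m/s ~ 11502 m/s

11502 m/s


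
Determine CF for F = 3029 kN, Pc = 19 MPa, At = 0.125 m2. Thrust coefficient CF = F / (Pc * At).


CF = 3029000 / (19e6 * 0.125) = 1.28

1.28


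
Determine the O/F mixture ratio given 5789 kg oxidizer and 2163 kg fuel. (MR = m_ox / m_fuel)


MR = 5789 / 2163 = 2.68

2.68


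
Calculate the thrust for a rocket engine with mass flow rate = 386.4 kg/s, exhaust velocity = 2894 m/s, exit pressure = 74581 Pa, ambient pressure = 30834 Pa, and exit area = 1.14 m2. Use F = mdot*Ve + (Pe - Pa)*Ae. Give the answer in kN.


F = 386.4 * 2894 + (74581 - 30834) * 1.14 = 1.1681e+06 N = 1168.1 kN

1168.1 kN


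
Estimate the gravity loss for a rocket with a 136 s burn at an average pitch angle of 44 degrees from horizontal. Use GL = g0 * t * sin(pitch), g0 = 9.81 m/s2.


GL = 9.81 * 136 * sin(44 deg) = 927 m/s

927 m/s


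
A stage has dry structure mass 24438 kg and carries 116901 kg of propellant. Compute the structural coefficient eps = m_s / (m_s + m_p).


eps = 24438 / (24438 + 116901) = 0.1729

0.1729


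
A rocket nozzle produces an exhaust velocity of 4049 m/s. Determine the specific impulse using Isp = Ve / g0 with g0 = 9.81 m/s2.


Isp = Ve / g0 = 4049 / 9.81 = 412.7 s

412.7 s


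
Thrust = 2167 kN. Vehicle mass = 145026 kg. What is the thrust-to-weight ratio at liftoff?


TWR = 2167000 / (145026 * 9.81) = 1.52

1.52


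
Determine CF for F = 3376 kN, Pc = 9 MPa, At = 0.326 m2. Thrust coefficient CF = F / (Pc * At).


CF = 3376000 / (9e6 * 0.326) = 1.15

1.15


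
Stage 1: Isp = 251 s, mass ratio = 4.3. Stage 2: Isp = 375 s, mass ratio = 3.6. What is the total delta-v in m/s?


dV1 = 251 * 9.81 * ln(4.3) = 3591.6 m/s
dV2 = 375 * 9.81 * ln(3.6) = 4712.2 m/s
Total dV = 3591.6 + 4712.2 = 8303.8 m/s ~ 8304 m/s

8304 m/s


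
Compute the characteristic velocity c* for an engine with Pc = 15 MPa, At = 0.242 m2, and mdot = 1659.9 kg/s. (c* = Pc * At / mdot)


c* = 15e6 * 0.242 / 1659.9 = 2187 m/s

2187 m/s


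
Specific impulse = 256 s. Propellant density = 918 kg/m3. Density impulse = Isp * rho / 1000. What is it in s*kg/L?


rho*Isp = 256 * 918 / 1000 = 235 s*kg/L

235 s*kg/L


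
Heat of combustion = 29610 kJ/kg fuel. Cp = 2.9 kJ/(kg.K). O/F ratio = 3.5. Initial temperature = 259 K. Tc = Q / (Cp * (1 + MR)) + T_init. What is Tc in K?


Tc = 29610 / (2.9 * (1 + 3.5)) + 259 = 2528 K

2528 K


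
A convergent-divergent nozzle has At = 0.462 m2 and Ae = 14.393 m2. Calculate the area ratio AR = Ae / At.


AR = 14.393 / 0.462 = 31.2

31.2


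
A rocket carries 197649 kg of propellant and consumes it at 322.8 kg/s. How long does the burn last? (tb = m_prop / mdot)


tb = 197649 / 322.8 = 612.3 s

612.3 s


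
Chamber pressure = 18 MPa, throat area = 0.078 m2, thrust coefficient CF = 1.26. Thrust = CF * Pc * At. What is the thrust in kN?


F = 1.26 * 18e6 * 0.078 = 1.7690e+06 N = 1769.0 kN

1769.0 kN


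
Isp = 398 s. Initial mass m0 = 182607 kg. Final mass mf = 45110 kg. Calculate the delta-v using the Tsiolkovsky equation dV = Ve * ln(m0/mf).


Ve = 398 * 9.81 = 3904.38 m/s
dV = 3904.38 * ln(182607/45110) = 5459 m/s

5459 m/s


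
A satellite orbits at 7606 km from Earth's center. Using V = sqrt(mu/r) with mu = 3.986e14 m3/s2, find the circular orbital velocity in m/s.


V = sqrt(3.986e14 / 7606000) = 7239 m/s

7239 m/s


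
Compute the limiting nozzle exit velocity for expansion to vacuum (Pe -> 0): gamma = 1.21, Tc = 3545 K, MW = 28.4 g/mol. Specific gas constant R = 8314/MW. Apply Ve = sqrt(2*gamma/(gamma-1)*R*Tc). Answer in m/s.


R = 8314 / 28.4 = 292.75 J/(kg.K)
Ve = sqrt(2 * 1.21 / (1.21 - 1) * 292.75 * 3545) = 3458 m/s

3458 m/s


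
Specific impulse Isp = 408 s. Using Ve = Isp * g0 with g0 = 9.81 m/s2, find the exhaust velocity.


Ve = Isp * g0 = 408 * 9.81 = 4002.5 m/s

4002.5 m/s


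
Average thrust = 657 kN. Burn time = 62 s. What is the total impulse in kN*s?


It = 657 * 62 = 40734 kN*s

40734 kN*s


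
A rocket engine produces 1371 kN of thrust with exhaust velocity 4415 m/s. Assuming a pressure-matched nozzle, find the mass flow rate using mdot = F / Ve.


mdot = F / Ve = 1371000 / 4415 = 310.5 kg/s

310.5 kg/s


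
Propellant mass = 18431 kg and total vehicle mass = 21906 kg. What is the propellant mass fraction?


PMF = 18431 / 21906 = 0.841

0.841


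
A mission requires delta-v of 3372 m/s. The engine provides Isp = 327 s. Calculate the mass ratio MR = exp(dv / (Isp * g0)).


Ve = 327 * 9.81 = 3207.87 m/s
MR = exp(3372 / 3207.87) = 2.861

2.861


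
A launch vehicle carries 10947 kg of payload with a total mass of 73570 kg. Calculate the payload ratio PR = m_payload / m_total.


PR = 10947 / 73570 = 0.1488

0.1488


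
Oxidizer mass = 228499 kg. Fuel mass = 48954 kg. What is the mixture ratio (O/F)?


MR = 228499 / 48954 = 4.67

4.67


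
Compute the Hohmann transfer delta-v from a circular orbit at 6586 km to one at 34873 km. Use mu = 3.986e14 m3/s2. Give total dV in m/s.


V1 = sqrt(mu/r1) = 7779.61 m/s
dV1 = V1*(sqrt(2*r2/(r1+r2)) - 1) = 2310.78 m/s
V2 = sqrt(mu/r2) = 3380.84 m/s
dV2 = V2*(1 - sqrt(2*r1/(r1+r2))) = 1475.2 m/s
Total dV = 3786 m/s

3786 m/s


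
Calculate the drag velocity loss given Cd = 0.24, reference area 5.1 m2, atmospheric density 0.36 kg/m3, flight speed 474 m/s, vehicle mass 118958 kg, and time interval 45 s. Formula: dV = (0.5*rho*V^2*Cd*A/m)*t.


D = 0.5 * 0.36 * 474^2 * 0.24 * 5.1 = 49500.62 N
a = 49500.62 / 118958 = 0.4161 m/s2
dV = 0.4161 * 45 = 18.7 m/s

18.7 m/s


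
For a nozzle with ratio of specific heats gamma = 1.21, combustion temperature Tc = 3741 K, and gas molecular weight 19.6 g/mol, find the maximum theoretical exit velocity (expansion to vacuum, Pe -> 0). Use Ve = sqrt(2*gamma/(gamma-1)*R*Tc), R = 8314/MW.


R = 8314 / 19.6 = 424.18 J/(kg.K)
Ve = sqrt(2 * 1.21 / (1.21 - 1) * 424.18 * 3741) = 4276 m/s

4276 m/s


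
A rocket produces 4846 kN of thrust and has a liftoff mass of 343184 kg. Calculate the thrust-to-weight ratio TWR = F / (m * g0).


TWR = 4846000 / (343184 * 9.81) = 1.44

1.44


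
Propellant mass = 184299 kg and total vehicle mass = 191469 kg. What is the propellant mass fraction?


PMF = 184299 / 191469 = 0.963

0.963


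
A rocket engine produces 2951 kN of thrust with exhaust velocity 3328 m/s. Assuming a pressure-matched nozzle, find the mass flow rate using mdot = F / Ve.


mdot = F / Ve = 2951000 / 3328 = 886.7 kg/s

886.7 kg/s


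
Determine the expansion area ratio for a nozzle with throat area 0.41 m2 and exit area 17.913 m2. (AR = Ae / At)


AR = 17.913 / 0.41 = 43.7

43.7


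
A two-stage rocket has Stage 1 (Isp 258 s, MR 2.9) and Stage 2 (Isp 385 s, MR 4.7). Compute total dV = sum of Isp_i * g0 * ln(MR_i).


dV1 = 258 * 9.81 * ln(2.9) = 2694.8 m/s
dV2 = 385 * 9.81 * ln(4.7) = 5844.9 m/s
Total dV = 2694.8 + 5844.9 = 8539.7 m/s ~ 8540 m/s

8540 m/s


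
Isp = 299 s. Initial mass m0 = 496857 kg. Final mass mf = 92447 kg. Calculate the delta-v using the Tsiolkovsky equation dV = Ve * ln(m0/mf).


Ve = 299 * 9.81 = 2933.19 m/s
dV = 2933.19 * ln(496857/92447) = 4933 m/s

4933 m/s


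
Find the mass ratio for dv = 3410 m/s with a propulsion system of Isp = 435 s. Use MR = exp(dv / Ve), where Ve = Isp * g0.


Ve = 435 * 9.81 = 4267.35 m/s
MR = exp(3410 / 4267.35) = 2.224

2.224


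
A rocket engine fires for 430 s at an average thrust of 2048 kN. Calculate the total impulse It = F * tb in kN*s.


It = 2048 * 430 = 880640 kN*s

880640 kN*s


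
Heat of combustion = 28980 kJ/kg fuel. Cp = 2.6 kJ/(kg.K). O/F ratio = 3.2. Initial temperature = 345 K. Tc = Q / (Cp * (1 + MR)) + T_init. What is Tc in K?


Tc = 28980 / (2.6 * (1 + 3.2)) + 345 = 2999 K

2999 K


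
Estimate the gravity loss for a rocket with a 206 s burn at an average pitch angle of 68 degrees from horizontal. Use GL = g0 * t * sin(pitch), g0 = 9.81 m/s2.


GL = 9.81 * 206 * sin(68 deg) = 1874 m/s

1874 m/s


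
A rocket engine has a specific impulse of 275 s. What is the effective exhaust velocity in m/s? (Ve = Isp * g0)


Ve = Isp * g0 = 275 * 9.81 = 2697.8 m/s

2697.8 m/s


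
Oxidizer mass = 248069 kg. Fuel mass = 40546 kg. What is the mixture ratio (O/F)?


MR = 248069 / 40546 = 6.12

6.12


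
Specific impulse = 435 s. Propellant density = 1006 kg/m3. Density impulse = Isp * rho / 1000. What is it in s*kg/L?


rho*Isp = 435 * 1006 / 1000 = 438 s*kg/L

438 s*kg/L


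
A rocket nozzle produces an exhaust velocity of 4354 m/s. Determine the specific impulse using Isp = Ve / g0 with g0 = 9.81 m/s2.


Isp = Ve / g0 = 4354 / 9.81 = 443.8 s

443.8 s


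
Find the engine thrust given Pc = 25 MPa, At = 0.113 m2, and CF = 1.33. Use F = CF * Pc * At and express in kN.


F = 1.33 * 25e6 * 0.113 = 3.7572e+06 N = 3757.2 kN

3757.2 kN


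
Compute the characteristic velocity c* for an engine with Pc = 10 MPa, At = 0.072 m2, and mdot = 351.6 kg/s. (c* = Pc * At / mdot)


c* = 10e6 * 0.072 / 351.6 = 2048 m/s

2048 m/s


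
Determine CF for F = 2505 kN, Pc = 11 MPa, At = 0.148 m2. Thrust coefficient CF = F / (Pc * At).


CF = 2505000 / (11e6 * 0.148) = 1.54

1.54


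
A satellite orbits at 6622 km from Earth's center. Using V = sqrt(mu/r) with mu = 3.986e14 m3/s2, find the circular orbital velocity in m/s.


V = sqrt(3.986e14 / 6622000) = 7758 m/s

7758 m/s


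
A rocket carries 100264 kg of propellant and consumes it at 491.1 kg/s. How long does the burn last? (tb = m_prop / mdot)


tb = 100264 / 491.1 = 204.2 s

204.2 s


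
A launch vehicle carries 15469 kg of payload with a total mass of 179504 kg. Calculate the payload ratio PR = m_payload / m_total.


PR = 15469 / 179504 = 0.0862

0.0862


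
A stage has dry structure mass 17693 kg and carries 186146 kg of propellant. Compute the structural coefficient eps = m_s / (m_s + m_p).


eps = 17693 / (17693 + 186146) = 0.0868

0.0868


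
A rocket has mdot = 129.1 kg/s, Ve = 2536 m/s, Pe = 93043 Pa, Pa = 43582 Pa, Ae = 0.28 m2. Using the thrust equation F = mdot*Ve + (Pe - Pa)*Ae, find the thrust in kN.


F = 129.1 * 2536 + (93043 - 43582) * 0.28 = 341247.0 N = 341.2 kN

341.2 kN


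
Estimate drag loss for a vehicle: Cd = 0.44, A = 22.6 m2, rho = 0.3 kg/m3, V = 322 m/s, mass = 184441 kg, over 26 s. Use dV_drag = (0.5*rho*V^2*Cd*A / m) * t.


D = 0.5 * 0.3 * 322^2 * 0.44 * 22.6 = 154655.05 N
a = 154655.05 / 184441 = 0.8385 m/s2
dV = 0.8385 * 26 = 21.8 m/s

21.8 m/s


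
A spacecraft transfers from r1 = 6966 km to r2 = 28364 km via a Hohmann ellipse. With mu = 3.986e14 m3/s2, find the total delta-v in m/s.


V1 = sqrt(mu/r1) = 7564.44 m/s
dV1 = V1*(sqrt(2*r2/(r1+r2)) - 1) = 2020.82 m/s
V2 = sqrt(mu/r2) = 3748.74 m/s
dV2 = V2*(1 - sqrt(2*r1/(r1+r2))) = 1394.66 m/s
Total dV = 3415 m/s

3415 m/s


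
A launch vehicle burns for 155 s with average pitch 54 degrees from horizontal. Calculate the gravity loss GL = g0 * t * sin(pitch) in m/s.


GL = 9.81 * 155 * sin(54 deg) = 1230 m/s

1230 m/s


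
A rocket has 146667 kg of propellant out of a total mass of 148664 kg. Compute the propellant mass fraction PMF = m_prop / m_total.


PMF = 146667 / 148664 = 0.987

0.987


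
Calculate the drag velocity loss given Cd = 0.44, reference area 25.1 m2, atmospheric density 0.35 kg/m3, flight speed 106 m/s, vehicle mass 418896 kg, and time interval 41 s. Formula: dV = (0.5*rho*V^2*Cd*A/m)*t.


D = 0.5 * 0.35 * 106^2 * 0.44 * 25.1 = 21715.82 N
a = 21715.82 / 418896 = 0.0518 m/s2
dV = 0.0518 * 41 = 2.1 m/s

2.1 m/s


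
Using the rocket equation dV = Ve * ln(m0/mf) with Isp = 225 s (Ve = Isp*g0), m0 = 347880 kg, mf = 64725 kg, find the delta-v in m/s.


Ve = 225 * 9.81 = 2207.25 m/s
dV = 2207.25 * ln(347880/64725) = 3712 m/s

3712 m/s


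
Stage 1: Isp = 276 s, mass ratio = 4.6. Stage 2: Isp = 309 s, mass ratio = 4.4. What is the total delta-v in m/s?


dV1 = 276 * 9.81 * ln(4.6) = 4131.9 m/s
dV2 = 309 * 9.81 * ln(4.4) = 4491.2 m/s
Total dV = 4131.9 + 4491.2 = 8623.1 m/s ~ 8623 m/s

8623 m/s


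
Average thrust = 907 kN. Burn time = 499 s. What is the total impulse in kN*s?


It = 907 * 499 = 452593 kN*s

452593 kN*s


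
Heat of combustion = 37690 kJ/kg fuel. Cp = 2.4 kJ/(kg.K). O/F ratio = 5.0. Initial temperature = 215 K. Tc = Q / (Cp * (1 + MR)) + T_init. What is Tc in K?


Tc = 37690 / (2.4 * (1 + 5.0)) + 215 = 2832 K

2832 K


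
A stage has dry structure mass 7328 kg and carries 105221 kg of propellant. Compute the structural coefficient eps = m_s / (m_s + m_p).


eps = 7328 / (7328 + 105221) = 0.0651

0.0651


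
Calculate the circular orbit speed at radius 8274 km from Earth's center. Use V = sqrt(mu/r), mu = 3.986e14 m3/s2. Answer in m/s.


V = sqrt(3.986e14 / 8274000) = 6941 m/s

6941 m/s


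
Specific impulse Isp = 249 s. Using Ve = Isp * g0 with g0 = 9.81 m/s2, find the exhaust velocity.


Ve = Isp * g0 = 249 * 9.81 = 2442.7 m/s

2442.7 m/s


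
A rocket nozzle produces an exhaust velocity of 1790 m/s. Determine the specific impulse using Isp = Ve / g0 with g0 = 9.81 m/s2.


Isp = Ve / g0 = 1790 / 9.81 = 182.5 s

182.5 s


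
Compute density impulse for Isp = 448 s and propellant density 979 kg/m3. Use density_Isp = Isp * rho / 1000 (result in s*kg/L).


rho*Isp = 448 * 979 / 1000 = 439 s*kg/L

439 s*kg/L


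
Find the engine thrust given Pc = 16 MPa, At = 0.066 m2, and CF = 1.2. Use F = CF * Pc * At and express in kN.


F = 1.2 * 16e6 * 0.066 = 1.2672e+06 N = 1267.2 kN

1267.2 kN


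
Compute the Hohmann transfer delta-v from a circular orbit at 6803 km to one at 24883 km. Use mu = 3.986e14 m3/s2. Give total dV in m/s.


V1 = sqrt(mu/r1) = 7654.53 m/s
dV1 = V1*(sqrt(2*r2/(r1+r2)) - 1) = 1938.4 m/s
V2 = sqrt(mu/r2) = 4002.37 m/s
dV2 = V2*(1 - sqrt(2*r1/(r1+r2))) = 1379.67 m/s
Total dV = 3318 m/s

3318 m/s


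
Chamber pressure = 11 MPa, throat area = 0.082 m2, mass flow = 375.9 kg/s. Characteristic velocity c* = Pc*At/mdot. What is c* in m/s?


c* = 11e6 * 0.082 / 375.9 = 2400 m/s

2400 m/s


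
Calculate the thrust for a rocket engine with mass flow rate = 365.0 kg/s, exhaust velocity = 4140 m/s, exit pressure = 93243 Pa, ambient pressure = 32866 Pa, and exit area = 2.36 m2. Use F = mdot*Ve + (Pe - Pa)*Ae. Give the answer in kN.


F = 365.0 * 4140 + (93243 - 32866) * 2.36 = 1.6536e+06 N = 1653.6 kN

1653.6 kN


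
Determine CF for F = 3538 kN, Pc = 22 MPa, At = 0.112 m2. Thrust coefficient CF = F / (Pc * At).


CF = 3538000 / (22e6 * 0.112) = 1.44

1.44


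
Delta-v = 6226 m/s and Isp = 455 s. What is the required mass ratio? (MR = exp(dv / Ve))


Ve = 455 * 9.81 = 4463.55 m/s
MR = exp(6226 / 4463.55) = 4.034

4.034


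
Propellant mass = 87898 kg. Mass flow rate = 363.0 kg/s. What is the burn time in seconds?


tb = 87898 / 363.0 = 242.1 s

242.1 s


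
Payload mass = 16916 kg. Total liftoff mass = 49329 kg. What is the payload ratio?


PR = 16916 / 49329 = 0.3429

0.3429


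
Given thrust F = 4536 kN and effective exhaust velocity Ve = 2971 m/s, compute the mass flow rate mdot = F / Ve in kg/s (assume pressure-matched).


mdot = F / Ve = 4536000 / 2971 = 1526.8 kg/s

1526.8 kg/s


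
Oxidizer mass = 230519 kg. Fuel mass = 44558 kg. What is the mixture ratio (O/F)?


MR = 230519 / 44558 = 5.17

5.17


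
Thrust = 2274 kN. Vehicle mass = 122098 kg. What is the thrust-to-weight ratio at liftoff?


TWR = 2274000 / (122098 * 9.81) = 1.9

1.9


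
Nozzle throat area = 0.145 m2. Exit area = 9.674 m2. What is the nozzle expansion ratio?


AR = 9.674 / 0.145 = 66.7

66.7


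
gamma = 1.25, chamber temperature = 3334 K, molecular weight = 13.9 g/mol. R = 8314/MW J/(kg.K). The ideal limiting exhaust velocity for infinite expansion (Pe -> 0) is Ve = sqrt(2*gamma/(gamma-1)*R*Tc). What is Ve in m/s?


R = 8314 / 13.9 = 598.13 J/(kg.K)
Ve = sqrt(2 * 1.25 / (1.25 - 1) * 598.13 * 3334) = 4466 m/s

4466 m/s


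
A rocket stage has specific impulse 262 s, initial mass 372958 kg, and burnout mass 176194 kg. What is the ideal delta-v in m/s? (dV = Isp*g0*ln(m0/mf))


Ve = 262 * 9.81 = 2570.22 m/s
dV = 2570.22 * ln(372958/176194) = 1927 m/s

1927 m/s


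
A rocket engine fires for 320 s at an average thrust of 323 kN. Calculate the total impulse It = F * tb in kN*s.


It = 323 * 320 = 103360 kN*s

103360 kN*s


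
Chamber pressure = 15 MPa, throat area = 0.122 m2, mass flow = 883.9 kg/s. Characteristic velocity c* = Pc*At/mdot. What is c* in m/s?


c* = 15e6 * 0.122 / 883.9 = 2070 m/s

2070 m/s


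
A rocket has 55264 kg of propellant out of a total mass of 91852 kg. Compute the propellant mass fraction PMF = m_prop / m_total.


PMF = 55264 / 91852 = 0.602

0.602


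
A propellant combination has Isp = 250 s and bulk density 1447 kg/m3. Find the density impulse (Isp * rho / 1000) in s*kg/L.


rho*Isp = 250 * 1447 / 1000 = 362 s*kg/L

362 s*kg/L


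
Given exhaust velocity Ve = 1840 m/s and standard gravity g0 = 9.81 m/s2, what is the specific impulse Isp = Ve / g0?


Isp = Ve / g0 = 1840 / 9.81 = 187.6 s

187.6 s


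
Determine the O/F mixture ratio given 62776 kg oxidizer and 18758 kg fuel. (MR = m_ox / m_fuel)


MR = 62776 / 18758 = 3.35

3.35


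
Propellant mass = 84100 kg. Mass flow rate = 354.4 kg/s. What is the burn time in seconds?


tb = 84100 / 354.4 = 237.3 s

237.3 s


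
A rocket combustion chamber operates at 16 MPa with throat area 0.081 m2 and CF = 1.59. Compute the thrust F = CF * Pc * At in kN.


F = 1.59 * 16e6 * 0.081 = 2.0606e+06 N = 2060.6 kN

2060.6 kN


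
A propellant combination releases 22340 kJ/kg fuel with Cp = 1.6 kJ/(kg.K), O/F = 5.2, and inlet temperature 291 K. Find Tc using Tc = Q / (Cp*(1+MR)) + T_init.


Tc = 22340 / (1.6 * (1 + 5.2)) + 291 = 2543 K

2543 K


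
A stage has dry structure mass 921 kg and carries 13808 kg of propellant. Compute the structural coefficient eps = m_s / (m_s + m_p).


eps = 921 / (921 + 13808) = 0.0625

0.0625


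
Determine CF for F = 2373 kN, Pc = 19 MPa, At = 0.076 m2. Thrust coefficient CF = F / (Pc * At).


CF = 2373000 / (19e6 * 0.076) = 1.64

1.64


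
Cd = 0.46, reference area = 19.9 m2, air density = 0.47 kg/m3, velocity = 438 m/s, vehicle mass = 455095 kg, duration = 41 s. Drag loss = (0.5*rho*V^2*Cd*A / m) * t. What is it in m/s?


D = 0.5 * 0.47 * 438^2 * 0.46 * 19.9 = 412692.89 N
a = 412692.89 / 455095 = 0.9068 m/s2
dV = 0.9068 * 41 = 37.2 m/s

37.2 m/s


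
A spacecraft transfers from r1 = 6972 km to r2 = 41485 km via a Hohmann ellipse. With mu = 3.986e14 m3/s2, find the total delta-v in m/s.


V1 = sqrt(mu/r1) = 7561.19 m/s
dV1 = V1*(sqrt(2*r2/(r1+r2)) - 1) = 2332.82 m/s
V2 = sqrt(mu/r2) = 3099.72 m/s
dV2 = V2*(1 - sqrt(2*r1/(r1+r2))) = 1436.93 m/s
Total dV = 3770 m/s

3770 m/s


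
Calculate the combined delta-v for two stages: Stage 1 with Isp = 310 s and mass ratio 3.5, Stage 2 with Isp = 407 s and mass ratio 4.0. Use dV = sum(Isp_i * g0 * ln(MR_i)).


dV1 = 310 * 9.81 * ln(3.5) = 3809.8 m/s
dV2 = 407 * 9.81 * ln(4.0) = 5535.0 m/s
Total dV = 3809.8 + 5535.0 = 9344.8 m/s ~ 9345 m/s

9345 m/s


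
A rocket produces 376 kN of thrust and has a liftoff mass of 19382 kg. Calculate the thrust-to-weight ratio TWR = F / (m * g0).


TWR = 376000 / (19382 * 9.81) = 1.98

1.98


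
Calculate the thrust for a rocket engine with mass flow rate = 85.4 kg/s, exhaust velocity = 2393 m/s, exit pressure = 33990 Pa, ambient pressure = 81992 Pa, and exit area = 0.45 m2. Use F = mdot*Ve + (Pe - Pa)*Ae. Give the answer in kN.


F = 85.4 * 2393 + (33990 - 81992) * 0.45 = 182761.0 N = 182.8 kN

182.8 kN


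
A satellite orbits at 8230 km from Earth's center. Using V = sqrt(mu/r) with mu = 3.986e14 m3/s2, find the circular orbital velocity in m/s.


V = sqrt(3.986e14 / 8230000) = 6959 m/s

6959 m/s


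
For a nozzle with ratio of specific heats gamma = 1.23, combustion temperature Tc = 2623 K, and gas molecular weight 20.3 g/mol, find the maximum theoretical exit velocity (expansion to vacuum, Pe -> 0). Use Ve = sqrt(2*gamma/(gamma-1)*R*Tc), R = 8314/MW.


R = 8314 / 20.3 = 409.56 J/(kg.K)
Ve = sqrt(2 * 1.23 / (1.23 - 1) * 409.56 * 2623) = 3390 m/s

3390 m/s


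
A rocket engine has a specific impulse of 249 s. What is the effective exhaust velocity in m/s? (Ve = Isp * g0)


Ve = Isp * g0 = 249 * 9.81 = 2442.7 m/s

2442.7 m/s


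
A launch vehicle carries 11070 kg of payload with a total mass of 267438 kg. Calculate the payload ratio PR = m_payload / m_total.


PR = 11070 / 267438 = 0.0414

0.0414


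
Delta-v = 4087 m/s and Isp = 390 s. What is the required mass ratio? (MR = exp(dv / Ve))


Ve = 390 * 9.81 = 3825.9 m/s
MR = exp(4087 / 3825.9) = 2.91

2.91


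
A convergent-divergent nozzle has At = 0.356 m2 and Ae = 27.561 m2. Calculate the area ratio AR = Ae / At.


AR = 27.561 / 0.356 = 77.4

77.4


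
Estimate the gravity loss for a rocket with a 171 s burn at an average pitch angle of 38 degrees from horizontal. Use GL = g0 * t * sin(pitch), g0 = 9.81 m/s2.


GL = 9.81 * 171 * sin(38 deg) = 1033 m/s

1033 m/s


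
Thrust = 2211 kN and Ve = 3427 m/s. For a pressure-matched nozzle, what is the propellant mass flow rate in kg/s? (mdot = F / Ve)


mdot = F / Ve = 2211000 / 3427 = 645.2 kg/s

645.2 kg/s


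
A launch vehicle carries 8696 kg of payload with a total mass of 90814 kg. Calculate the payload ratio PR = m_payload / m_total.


PR = 8696 / 90814 = 0.0958

0.0958


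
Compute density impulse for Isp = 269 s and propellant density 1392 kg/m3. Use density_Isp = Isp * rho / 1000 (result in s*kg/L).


rho*Isp = 269 * 1392 / 1000 = 374 s*kg/L

374 s*kg/L


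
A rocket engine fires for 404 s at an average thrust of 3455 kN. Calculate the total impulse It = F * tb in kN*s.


It = 3455 * 404 = 1395820 kN*s

1395820 kN*s


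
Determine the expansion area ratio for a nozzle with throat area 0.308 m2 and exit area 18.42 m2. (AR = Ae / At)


AR = 18.42 / 0.308 = 59.8

59.8


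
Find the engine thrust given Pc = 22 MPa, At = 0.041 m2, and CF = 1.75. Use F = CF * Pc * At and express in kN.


F = 1.75 * 22e6 * 0.041 = 1.5785e+06 N = 1578.5 kN

1578.5 kN


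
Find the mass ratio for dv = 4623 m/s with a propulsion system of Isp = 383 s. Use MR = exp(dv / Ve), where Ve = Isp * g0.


Ve = 383 * 9.81 = 3757.23 m/s
MR = exp(4623 / 3757.23) = 3.423

3.423


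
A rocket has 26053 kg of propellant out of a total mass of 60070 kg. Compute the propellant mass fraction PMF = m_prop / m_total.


PMF = 26053 / 60070 = 0.434

0.434


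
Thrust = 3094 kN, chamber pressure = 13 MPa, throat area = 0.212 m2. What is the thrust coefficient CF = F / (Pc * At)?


CF = 3094000 / (13e6 * 0.212) = 1.12

1.12


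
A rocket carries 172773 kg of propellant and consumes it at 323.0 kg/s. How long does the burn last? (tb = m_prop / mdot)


tb = 172773 / 323.0 = 534.9 s

534.9 s


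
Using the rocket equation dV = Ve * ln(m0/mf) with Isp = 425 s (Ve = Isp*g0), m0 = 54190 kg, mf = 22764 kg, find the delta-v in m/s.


Ve = 425 * 9.81 = 4169.25 m/s
dV = 4169.25 * ln(54190/22764) = 3616 m/s

3616 m/s


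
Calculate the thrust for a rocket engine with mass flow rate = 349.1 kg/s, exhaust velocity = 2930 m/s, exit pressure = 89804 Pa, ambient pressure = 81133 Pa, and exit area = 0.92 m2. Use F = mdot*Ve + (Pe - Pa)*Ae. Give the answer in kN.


F = 349.1 * 2930 + (89804 - 81133) * 0.92 = 1.0308e+06 N = 1030.8 kN

1030.8 kN


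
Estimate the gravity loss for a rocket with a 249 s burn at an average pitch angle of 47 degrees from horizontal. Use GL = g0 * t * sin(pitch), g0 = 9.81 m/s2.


GL = 9.81 * 249 * sin(47 deg) = 1786 m/s

1786 m/s


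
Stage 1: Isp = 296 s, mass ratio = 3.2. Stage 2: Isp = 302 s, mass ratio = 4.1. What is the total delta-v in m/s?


dV1 = 296 * 9.81 * ln(3.2) = 3377.5 m/s
dV2 = 302 * 9.81 * ln(4.1) = 4180.2 m/s
Total dV = 3377.5 + 4180.2 = 7557.7 m/s ~ 7558 m/s

7558 m/s


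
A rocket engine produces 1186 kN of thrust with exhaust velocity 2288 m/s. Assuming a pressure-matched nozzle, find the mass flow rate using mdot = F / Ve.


mdot = F / Ve = 1186000 / 2288 = 518.4 kg/s

518.4 kg/s


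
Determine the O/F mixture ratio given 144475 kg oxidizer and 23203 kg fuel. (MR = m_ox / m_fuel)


MR = 144475 / 23203 = 6.23

6.23


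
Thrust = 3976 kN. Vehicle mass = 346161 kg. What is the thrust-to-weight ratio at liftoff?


TWR = 3976000 / (346161 * 9.81) = 1.17

1.17


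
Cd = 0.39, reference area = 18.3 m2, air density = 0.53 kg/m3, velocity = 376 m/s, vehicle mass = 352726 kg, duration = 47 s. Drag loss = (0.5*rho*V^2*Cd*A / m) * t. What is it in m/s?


D = 0.5 * 0.53 * 376^2 * 0.39 * 18.3 = 267385.14 N
a = 267385.14 / 352726 = 0.7581 m/s2
dV = 0.7581 * 47 = 35.6 m/s

35.6 m/s


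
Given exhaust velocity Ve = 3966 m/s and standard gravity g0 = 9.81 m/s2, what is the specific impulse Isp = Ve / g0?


Isp = Ve / g0 = 3966 / 9.81 = 404.3 s

404.3 s


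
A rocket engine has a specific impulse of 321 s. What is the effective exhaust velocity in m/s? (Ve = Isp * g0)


Ve = Isp * g0 = 321 * 9.81 = 3149.0 m/s

3149.0 m/s


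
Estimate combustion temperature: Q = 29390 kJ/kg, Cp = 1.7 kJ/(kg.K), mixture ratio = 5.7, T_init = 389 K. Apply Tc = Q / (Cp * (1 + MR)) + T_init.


Tc = 29390 / (1.7 * (1 + 5.7)) + 389 = 2969 K

2969 K


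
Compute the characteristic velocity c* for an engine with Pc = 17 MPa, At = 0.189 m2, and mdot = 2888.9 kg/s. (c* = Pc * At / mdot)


c* = 17e6 * 0.189 / 2888.9 = 1112 m/s

1112 m/s


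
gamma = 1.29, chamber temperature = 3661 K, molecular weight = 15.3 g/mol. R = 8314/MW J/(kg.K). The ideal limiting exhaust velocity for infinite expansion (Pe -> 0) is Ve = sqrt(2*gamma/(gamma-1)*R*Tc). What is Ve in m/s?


R = 8314 / 15.3 = 543.4 J/(kg.K)
Ve = sqrt(2 * 1.29 / (1.29 - 1) * 543.4 * 3661) = 4207 m/s

4207 m/s


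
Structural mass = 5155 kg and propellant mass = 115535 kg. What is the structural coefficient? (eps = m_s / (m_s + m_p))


eps = 5155 / (5155 + 115535) = 0.0427

0.0427


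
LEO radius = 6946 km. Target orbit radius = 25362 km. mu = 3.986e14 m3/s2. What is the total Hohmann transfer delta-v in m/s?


V1 = sqrt(mu/r1) = 7575.32 m/s
dV1 = V1*(sqrt(2*r2/(r1+r2)) - 1) = 1916.57 m/s
V2 = sqrt(mu/r2) = 3964.39 m/s
dV2 = V2*(1 - sqrt(2*r1/(r1+r2))) = 1364.81 m/s
Total dV = 3281 m/s

3281 m/s


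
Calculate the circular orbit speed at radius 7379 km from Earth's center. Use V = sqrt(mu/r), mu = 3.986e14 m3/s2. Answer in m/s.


V = sqrt(3.986e14 / 7379000) = 7350 m/s

7350 m/s


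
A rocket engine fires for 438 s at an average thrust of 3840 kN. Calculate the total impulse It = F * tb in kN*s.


It = 3840 * 438 = 1681920 kN*s

1681920 kN*s


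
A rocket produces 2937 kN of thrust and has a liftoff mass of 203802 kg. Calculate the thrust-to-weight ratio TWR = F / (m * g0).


TWR = 2937000 / (203802 * 9.81) = 1.47

1.47


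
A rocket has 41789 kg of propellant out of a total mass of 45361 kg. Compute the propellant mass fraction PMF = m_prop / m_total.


PMF = 41789 / 45361 = 0.921

0.921


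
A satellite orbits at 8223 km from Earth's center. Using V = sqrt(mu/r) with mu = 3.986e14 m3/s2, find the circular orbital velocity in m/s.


V = sqrt(3.986e14 / 8223000) = 6962 m/s

6962 m/s


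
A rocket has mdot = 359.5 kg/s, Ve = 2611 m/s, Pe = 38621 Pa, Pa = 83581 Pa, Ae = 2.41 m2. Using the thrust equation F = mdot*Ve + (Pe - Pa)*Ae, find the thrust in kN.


F = 359.5 * 2611 + (38621 - 83581) * 2.41 = 830301.0 N = 830.3 kN

830.3 kN


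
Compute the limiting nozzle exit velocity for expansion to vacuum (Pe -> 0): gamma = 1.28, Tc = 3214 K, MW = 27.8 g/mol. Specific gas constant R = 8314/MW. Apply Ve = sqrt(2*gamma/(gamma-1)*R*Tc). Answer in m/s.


R = 8314 / 27.8 = 299.06 J/(kg.K)
Ve = sqrt(2 * 1.28 / (1.28 - 1) * 299.06 * 3214) = 2964 m/s

2964 m/s


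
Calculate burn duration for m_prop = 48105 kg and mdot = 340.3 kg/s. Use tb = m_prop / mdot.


tb = 48105 / 340.3 = 141.4 s

141.4 s


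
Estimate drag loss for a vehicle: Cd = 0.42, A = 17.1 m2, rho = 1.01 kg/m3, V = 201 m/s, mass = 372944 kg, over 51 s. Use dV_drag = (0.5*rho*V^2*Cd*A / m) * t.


D = 0.5 * 1.01 * 201^2 * 0.42 * 17.1 = 146530.79 N
a = 146530.79 / 372944 = 0.3929 m/s2
dV = 0.3929 * 51 = 20.0 m/s

20.0 m/s


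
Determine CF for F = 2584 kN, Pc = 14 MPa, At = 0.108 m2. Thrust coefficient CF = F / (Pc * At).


CF = 2584000 / (14e6 * 0.108) = 1.71

1.71


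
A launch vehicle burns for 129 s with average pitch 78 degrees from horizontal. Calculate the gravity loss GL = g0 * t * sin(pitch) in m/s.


GL = 9.81 * 129 * sin(78 deg) = 1238 m/s

1238 m/s


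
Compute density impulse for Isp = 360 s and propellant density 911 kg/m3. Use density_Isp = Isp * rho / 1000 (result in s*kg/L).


rho*Isp = 360 * 911 / 1000 = 328 s*kg/L

328 s*kg/L


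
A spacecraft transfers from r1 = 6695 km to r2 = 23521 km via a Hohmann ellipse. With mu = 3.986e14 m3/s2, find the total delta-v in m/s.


V1 = sqrt(mu/r1) = 7716.02 m/s
dV1 = V1*(sqrt(2*r2/(r1+r2)) - 1) = 1911.57 m/s
V2 = sqrt(mu/r2) = 4116.62 m/s
dV2 = V2*(1 - sqrt(2*r1/(r1+r2))) = 1376.23 m/s
Total dV = 3288 m/s

3288 m/s


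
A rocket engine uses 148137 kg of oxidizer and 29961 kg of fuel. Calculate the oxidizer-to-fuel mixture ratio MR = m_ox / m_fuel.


MR = 148137 / 29961 = 4.94

4.94


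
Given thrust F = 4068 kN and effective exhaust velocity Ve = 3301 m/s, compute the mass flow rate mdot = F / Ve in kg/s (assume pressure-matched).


mdot = F / Ve = 4068000 / 3301 = 1232.4 kg/s

1232.4 kg/s


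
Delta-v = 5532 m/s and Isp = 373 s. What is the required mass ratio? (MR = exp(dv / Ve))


Ve = 373 * 9.81 = 3659.13 m/s
MR = exp(5532 / 3659.13) = 4.535

4.535


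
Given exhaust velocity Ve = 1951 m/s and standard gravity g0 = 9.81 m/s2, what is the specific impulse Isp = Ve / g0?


Isp = Ve / g0 = 1951 / 9.81 = 198.9 s

198.9 s


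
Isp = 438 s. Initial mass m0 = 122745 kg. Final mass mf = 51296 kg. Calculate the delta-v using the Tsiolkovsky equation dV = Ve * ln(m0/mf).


Ve = 438 * 9.81 = 4296.78 m/s
dV = 4296.78 * ln(122745/51296) = 3749 m/s

3749 m/s


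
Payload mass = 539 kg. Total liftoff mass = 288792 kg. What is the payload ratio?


PR = 539 / 288792 = 0.0019

0.0019


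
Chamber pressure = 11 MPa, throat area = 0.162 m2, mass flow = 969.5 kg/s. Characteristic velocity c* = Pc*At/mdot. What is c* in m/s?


c* = 11e6 * 0.162 / 969.5 = 1838 m/s

1838 m/s


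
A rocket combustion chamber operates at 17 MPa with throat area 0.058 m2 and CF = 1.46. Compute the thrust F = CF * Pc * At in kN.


F = 1.46 * 17e6 * 0.058 = 1.4396e+06 N = 1439.6 kN

1439.6 kN


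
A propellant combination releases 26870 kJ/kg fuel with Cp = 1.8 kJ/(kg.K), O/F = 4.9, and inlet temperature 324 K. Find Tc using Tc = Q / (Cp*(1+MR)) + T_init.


Tc = 26870 / (1.8 * (1 + 4.9)) + 324 = 2854 K

2854 K


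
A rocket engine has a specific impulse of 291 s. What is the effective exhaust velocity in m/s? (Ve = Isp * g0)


Ve = Isp * g0 = 291 * 9.81 = 2854.7 m/s

2854.7 m/s


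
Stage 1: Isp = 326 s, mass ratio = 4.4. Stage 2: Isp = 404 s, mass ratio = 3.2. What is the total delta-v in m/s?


dV1 = 326 * 9.81 * ln(4.4) = 4738.3 m/s
dV2 = 404 * 9.81 * ln(3.2) = 4609.8 m/s
Total dV = 4738.3 + 4609.8 = 9348.1 m/s ~ 9348 m/s

9348 m/s


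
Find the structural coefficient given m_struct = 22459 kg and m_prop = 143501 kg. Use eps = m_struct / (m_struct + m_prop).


eps = 22459 / (22459 + 143501) = 0.1353

0.1353


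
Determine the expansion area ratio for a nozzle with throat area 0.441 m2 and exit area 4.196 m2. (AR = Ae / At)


AR = 4.196 / 0.441 = 9.5

9.5


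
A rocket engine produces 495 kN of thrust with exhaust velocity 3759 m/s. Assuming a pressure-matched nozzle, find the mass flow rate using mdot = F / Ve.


mdot = F / Ve = 495000 / 3759 = 131.7 kg/s

131.7 kg/s


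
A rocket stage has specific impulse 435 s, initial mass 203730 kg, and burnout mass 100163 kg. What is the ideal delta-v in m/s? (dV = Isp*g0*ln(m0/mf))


Ve = 435 * 9.81 = 4267.35 m/s
dV = 4267.35 * ln(203730/100163) = 3030 m/s

3030 m/s


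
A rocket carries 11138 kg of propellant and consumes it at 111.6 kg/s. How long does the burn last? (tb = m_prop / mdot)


tb = 11138 / 111.6 = 99.8 s

99.8 s


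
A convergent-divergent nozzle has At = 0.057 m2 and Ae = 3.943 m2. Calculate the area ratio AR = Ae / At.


AR = 3.943 / 0.057 = 69.2

69.2


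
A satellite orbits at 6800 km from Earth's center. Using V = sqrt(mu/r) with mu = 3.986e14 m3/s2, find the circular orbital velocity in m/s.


V = sqrt(3.986e14 / 6800000) = 7656 m/s

7656 m/s


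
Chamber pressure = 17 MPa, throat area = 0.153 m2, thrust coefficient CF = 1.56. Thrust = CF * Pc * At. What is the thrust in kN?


F = 1.56 * 17e6 * 0.153 = 4.0576e+06 N = 4057.6 kN

4057.6 kN


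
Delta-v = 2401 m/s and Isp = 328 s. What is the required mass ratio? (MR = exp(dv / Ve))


Ve = 328 * 9.81 = 3217.68 m/s
MR = exp(2401 / 3217.68) = 2.109

2.109


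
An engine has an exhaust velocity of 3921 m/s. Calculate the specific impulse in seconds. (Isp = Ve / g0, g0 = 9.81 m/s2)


Isp = Ve / g0 = 3921 / 9.81 = 399.7 s

399.7 s


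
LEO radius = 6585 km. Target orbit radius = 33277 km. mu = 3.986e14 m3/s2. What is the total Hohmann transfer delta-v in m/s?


V1 = sqrt(mu/r1) = 7780.2 m/s
dV1 = V1*(sqrt(2*r2/(r1+r2)) - 1) = 2272.86 m/s
V2 = sqrt(mu/r2) = 3460.96 m/s
dV2 = V2*(1 - sqrt(2*r1/(r1+r2))) = 1471.62 m/s
Total dV = 3744 m/s

3744 m/s


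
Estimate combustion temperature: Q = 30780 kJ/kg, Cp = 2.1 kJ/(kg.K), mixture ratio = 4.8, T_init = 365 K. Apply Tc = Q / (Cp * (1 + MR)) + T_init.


Tc = 30780 / (2.1 * (1 + 4.8)) + 365 = 2892 K

2892 K


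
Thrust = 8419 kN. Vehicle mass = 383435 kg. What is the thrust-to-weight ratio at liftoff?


TWR = 8419000 / (383435 * 9.81) = 2.24

2.24


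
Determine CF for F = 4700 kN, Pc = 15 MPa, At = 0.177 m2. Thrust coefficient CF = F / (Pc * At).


CF = 4700000 / (15e6 * 0.177) = 1.77

1.77


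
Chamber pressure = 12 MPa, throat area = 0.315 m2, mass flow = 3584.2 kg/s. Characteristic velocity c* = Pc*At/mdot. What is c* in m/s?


c* = 12e6 * 0.315 / 3584.2 = 1055 m/s

1055 m/s


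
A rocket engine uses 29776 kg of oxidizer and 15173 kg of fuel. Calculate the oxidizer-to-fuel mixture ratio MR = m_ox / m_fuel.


MR = 29776 / 15173 = 1.96

1.96
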